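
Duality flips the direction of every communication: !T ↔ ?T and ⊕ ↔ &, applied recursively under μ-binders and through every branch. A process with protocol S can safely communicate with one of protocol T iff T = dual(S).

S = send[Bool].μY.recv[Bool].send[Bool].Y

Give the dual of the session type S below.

recv[Bool].μY.send[Bool].recv[Bool].Y

send[Bool] = recv[Bool]
  μY = μY  (μ self-dual)
    recv[Bool] = send[Bool]
      send[Bool] = recv[Bool]
        Y ↦ Y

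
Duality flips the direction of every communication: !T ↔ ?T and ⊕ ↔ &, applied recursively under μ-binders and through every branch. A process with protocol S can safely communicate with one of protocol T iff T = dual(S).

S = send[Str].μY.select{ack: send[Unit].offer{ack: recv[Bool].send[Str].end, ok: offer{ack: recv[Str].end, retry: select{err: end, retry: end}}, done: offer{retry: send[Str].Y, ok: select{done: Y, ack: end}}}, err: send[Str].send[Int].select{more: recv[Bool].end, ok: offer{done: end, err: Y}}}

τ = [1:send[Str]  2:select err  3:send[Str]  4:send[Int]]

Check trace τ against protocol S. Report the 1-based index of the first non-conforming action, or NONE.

[1] send[Str]  ✓  now at μY.…
[2] select err  ✓  now at send[Str].send[Int].select{more: recv[Bool].end, ok: offer{done: end, err: μY.…}}
[3] send[Str]  ✓  now at send[Int].select{more: recv[Bool].end, ok: offer{done: end, err: μY.…}}
[4] send[Int]  ✓  now at select{more: recv[Bool].end, ok: offer{done: end, err: μY.…}}
τ conforms to S (length 4)

NONE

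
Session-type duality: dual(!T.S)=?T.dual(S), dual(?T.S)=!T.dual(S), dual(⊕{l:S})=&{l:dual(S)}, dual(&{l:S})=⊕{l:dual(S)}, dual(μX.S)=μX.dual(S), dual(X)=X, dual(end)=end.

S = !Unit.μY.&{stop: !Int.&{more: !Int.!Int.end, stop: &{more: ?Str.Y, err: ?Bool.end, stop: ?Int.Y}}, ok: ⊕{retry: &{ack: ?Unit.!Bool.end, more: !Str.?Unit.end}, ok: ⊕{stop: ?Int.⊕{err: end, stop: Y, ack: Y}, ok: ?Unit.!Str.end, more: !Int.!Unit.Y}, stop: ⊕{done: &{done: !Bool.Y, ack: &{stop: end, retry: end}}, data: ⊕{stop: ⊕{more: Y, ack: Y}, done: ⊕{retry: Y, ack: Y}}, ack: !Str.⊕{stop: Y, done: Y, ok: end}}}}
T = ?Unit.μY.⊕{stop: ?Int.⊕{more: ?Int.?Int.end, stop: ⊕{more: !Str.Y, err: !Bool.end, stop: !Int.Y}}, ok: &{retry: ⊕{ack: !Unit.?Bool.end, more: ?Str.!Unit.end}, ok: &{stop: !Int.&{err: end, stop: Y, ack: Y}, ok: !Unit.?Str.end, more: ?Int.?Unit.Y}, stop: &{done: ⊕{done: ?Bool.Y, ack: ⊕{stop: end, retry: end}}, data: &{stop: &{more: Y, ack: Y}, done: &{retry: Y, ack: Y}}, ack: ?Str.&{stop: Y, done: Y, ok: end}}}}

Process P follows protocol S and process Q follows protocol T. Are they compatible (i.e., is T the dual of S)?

YES

!Unit vs ?Unit  ok
  μY vs μY  ok (rec unchanged)
    &{stop,ok} vs ⊕{stop,ok}  ok same labels
      • stop:
        !Int vs ?Int  ok
          &{more,stop} vs ⊕{more,stop}  ok same labels
            • more:
              !Int vs ?Int  ok
                !Int vs ?Int  ok
                  end vs end  ok
            • stop:
              &{more,err,stop} vs ⊕{more,err,stop}  ok same labels
                • more:
                  ?Str vs !Str  ok
                    Y vs Y  ok
                • err:
                  ?Bool vs !Bool  ok
                    end vs end  ok
                • stop:
                  ?Int vs !Int  ok
                    Y vs Y  ok
      • ok:
        ⊕{retry,ok,stop} vs &{retry,ok,stop}  ok same labels
          • retry:
            &{ack,more} vs ⊕{ack,more}  ok same labels
              • ack:
                ?Unit vs !Unit  ok
                  !Bool vs ?Bool  ok
                    end vs end  ok
              • more:
                !Str vs ?Str  ok
                  ?Unit vs !Unit  ok
                    end vs end  ok
          • ok:
            ⊕{stop,ok,more} vs &{stop,ok,more}  ok same labels
              • stop:
                ?Int vs !Int  ok
                  ⊕{err,stop,ack} vs &{err,stop,ack}  ok same labels
                    • err:
                      end vs end  ok
                    • stop:
                      Y vs Y  ok
                    • ack:
                      Y vs Y  ok
              • ok:
                ?Unit vs !Unit  ok
                  !Str vs ?Str  ok
                    end vs end  ok
              • more:
                !Int vs ?Int  ok
                  !Unit vs ?Unit  ok
                    Y vs Y  ok
          • stop:
            ⊕{done,data,ack} vs &{done,data,ack}  ok same labels
              • done:
                &{done,ack} vs ⊕{done,ack}  ok same labels
                  • done:
                    !Bool vs ?Bool  ok
                      Y vs Y  ok
                  • ack:
                    &{stop,retry} vs ⊕{stop,retry}  ok same labels
                      • stop:
                        end vs end  ok
                      • retry:
                        end vs end  ok
              • data:
                ⊕{stop,done} vs &{stop,done}  ok same labels
                  • stop:
                    ⊕{more,ack} vs &{more,ack}  ok same labels
                      • more:
                        Y vs Y  ok
                      • ack:
                        Y vs Y  ok
                  • done:
                    ⊕{retry,ack} vs &{retry,ack}  ok same labels
                      • retry:
                        Y vs Y  ok
                      • ack:
                        Y vs Y  ok
              • ack:
                !Str vs ?Str  ok
                  ⊕{stop,done,ok} vs &{stop,done,ok}  ok same labels
                    • stop:
                      Y vs Y  ok
                    • done:
                      Y vs Y  ok
                    • ok:
                      end vs end  ok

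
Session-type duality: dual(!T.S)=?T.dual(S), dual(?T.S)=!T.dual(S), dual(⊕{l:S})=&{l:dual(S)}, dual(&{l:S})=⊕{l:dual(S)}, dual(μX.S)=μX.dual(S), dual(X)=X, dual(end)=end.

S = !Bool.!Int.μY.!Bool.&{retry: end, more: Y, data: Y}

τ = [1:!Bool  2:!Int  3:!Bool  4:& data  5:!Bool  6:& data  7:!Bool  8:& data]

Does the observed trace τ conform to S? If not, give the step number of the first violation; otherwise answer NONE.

step 1: !Bool  ok  cont: !Int.μY.…
step 2: !Int  ok  cont: μY.…
step 3: !Bool  ok  cont: &{retry: end, more: μY.…, data: μY.…}
step 4: & data  ok  cont: μY.…
step 5: !Bool  ok  cont: &{retry: end, more: μY.…, data: μY.…}
step 6: & data  ok  cont: μY.…
step 7: !Bool  ok  cont: &{retry: end, more: μY.…, data: μY.…}
step 8: & data  ok  cont: μY.…
all 8 steps conform

NONE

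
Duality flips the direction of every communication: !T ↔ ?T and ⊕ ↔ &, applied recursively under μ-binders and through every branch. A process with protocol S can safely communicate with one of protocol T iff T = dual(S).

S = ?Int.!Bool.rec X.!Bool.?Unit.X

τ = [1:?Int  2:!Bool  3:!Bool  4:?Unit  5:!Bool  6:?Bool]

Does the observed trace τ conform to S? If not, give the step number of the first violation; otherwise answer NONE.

step 1: ?Int  match  residual = !Bool.rec X.…
step 2: !Bool  match  residual = rec X.…
step 3: !Bool  match  residual = ?Unit.rec X.…
step 4: ?Unit  match  residual = rec X.…
step 5: !Bool  match  residual = ?Unit.rec X.…
step 6: got ?Bool, protocol expects ?Unit  ✗

6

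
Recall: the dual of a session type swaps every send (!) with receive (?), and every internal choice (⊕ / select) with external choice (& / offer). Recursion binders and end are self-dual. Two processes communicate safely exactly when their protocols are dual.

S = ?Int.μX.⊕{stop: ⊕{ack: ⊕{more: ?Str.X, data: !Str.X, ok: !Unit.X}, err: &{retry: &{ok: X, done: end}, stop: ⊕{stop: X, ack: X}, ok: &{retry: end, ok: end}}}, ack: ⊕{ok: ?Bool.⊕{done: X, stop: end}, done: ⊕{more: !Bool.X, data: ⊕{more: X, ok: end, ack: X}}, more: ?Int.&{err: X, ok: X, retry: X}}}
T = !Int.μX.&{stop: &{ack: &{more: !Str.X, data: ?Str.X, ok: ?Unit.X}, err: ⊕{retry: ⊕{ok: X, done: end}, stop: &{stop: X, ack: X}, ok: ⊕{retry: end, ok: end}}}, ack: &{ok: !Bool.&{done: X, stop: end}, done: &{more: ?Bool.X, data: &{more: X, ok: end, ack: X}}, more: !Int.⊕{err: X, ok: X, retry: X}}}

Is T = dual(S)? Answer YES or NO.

?Int ‖ !Int  ✓
  μX ‖ μX  ✓ (μ self-dual)
    ⊕{stop,ack} ‖ &{stop,ack}  ✓ label sets agree
      • stop:
        ⊕{ack,err} ‖ &{ack,err}  ✓ label sets agree
          • ack:
            ⊕{more,data,ok} ‖ &{more,data,ok}  ✓ label sets agree
              • more:
                ?Str ‖ !Str  ✓
                  X ‖ X  ✓
              • data:
                !Str ‖ ?Str  ✓
                  X ‖ X  ✓
              • ok:
                !Unit ‖ ?Unit  ✓
                  X ‖ X  ✓
          • err:
            &{retry,stop,ok} ‖ ⊕{retry,stop,ok}  ✓ label sets agree
              • retry:
                &{ok,done} ‖ ⊕{ok,done}  ✓ label sets agree
                  • ok:
                    X ‖ X  ✓
                  • done:
                    end ‖ end  ✓
              • stop:
                ⊕{stop,ack} ‖ &{stop,ack}  ✓ label sets agree
                  • stop:
                    X ‖ X  ✓
                  • ack:
                    X ‖ X  ✓
              • ok:
                &{retry,ok} ‖ ⊕{retry,ok}  ✓ label sets agree
                  • retry:
                    end ‖ end  ✓
                  • ok:
                    end ‖ end  ✓
      • ack:
        ⊕{ok,done,more} ‖ &{ok,done,more}  ✓ label sets agree
          • ok:
            ?Bool ‖ !Bool  ✓
              ⊕{done,stop} ‖ &{done,stop}  ✓ label sets agree
                • done:
                  X ‖ X  ✓
                • stop:
                  end ‖ end  ✓
          • done:
            ⊕{more,data} ‖ &{more,data}  ✓ label sets agree
              • more:
                !Bool ‖ ?Bool  ✓
                  X ‖ X  ✓
              • data:
                ⊕{more,ok,ack} ‖ &{more,ok,ack}  ✓ label sets agree
                  • more:
                    X ‖ X  ✓
                  • ok:
                    end ‖ end  ✓
                  • ack:
                    X ‖ X  ✓
          • more:
            ?Int ‖ !Int  ✓
              &{err,ok,retry} ‖ ⊕{err,ok,retry}  ✓ label sets agree
                • err:
                  X ‖ X  ✓
                • ok:
                  X ‖ X  ✓
                • retry:
                  X ‖ X  ✓

YES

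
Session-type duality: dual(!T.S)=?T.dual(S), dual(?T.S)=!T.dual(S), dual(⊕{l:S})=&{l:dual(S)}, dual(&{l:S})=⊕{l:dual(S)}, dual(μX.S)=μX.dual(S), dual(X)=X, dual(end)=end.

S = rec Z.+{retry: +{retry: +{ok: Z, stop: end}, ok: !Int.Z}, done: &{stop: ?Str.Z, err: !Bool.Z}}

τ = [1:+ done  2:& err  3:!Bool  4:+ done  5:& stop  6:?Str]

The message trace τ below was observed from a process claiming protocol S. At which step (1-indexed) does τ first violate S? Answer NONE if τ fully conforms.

step 1: + done  match  now at &{stop: ?Str.rec Z.…, err: !Bool.rec Z.…}
step 2: & err  match  now at !Bool.rec Z.…
step 3: !Bool  match  now at rec Z.…
step 4: + done  match  now at &{stop: ?Str.rec Z.…, err: !Bool.rec Z.…}
step 5: & stop  match  now at ?Str.rec Z.…
step 6: ?Str  match  now at rec Z.…
trace exhausted — no violation

NONE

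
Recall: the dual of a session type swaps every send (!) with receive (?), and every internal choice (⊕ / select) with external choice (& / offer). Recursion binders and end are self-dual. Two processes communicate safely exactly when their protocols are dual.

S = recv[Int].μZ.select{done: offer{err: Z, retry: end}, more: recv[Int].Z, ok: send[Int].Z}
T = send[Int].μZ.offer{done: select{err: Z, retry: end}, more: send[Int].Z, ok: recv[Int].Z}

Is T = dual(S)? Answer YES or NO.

YES

recv[Int] vs send[Int]  ✓
  μZ vs μZ  ✓ (binder kept)
    select{done,more,ok} vs offer{done,more,ok}  ✓ label sets agree
      [done]
        offer{err,retry} vs select{err,retry}  ✓ label sets agree
          [err]
            Z vs Z  ✓
          [retry]
            end vs end  ✓
      [more]
        recv[Int] vs send[Int]  ✓
          Z vs Z  ✓
      [ok]
        send[Int] vs recv[Int]  ✓
          Z vs Z  ✓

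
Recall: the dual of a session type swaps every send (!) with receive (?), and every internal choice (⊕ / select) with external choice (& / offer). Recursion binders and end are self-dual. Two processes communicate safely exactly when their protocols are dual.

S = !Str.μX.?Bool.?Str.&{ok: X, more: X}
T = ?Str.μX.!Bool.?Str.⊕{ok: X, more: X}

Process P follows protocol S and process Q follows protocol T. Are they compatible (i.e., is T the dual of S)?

NO

!Str | ?Str  ok
  μX | μX  ok (binder kept)
    ?Bool | !Bool  ok
      ?Str | ?Str  ✗ same direction on both sides — not dual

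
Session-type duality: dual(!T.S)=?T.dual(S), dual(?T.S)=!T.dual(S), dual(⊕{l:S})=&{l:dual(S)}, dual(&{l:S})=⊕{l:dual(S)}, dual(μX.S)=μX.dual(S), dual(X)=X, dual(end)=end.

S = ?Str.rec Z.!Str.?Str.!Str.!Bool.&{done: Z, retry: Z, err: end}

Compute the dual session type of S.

?Str = !Str
  rec Z = rec Z  (μ self-dual)
    !Str = ?Str
      ?Str = !Str
        !Str = ?Str
          !Bool = ?Bool
            &{done,retry,err} = +{done,retry,err}  (offer→select)
              case done:
                dual(Z) = Z
              case retry:
                dual(Z) = Z
              case err:
                dual(end) = end

!Str.rec Z.?Str.!Str.?Str.?Bool.+{done: Z, retry: Z, err: end}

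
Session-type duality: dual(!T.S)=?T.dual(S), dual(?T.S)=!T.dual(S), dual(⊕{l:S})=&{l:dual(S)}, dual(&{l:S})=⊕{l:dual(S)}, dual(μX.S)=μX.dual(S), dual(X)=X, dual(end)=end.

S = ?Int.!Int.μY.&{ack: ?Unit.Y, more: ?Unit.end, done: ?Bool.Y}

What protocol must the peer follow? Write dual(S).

?Int ↦ !Int
  !Int ↦ ?Int
    μY ↦ μY  (rec unchanged)
      &{ack,more,done} ↦ ⊕{ack,more,done}  (external→internal)
        • ack:
          ?Unit ↦ !Unit
            Y self-dual
        • more:
          ?Unit ↦ !Unit
            end self-dual
        • done:
          ?Bool ↦ !Bool
            Y self-dual

!Int.?Int.μY.⊕{ack: !Unit.Y, more: !Unit.end, done: !Bool.Y}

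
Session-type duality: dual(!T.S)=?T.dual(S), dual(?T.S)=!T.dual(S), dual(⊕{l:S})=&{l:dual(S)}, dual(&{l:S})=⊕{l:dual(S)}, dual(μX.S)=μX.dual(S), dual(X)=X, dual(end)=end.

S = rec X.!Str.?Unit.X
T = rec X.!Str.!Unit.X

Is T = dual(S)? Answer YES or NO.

rec X | rec X  ✓ (rec unchanged)
  !Str | !Str  ✗ same direction on both sides — not dual

NO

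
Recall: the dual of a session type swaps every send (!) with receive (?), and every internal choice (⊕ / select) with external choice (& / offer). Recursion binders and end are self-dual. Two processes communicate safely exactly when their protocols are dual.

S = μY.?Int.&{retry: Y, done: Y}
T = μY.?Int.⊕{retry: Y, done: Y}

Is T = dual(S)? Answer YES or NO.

μY | μY  match (μ self-dual)
  ?Int | ?Int  ✗ same direction on both sides — not dual

NO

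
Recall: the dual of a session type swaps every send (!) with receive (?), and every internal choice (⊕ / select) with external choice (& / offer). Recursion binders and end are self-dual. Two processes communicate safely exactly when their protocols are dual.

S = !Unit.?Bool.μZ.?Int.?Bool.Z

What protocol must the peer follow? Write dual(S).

?Unit.!Bool.μZ.!Int.!Bool.Z

!Unit → ?Unit
  ?Bool → !Bool
    μZ → μZ  (μ self-dual)
      ?Int → !Int
        ?Bool → !Bool
          Z ↦ Z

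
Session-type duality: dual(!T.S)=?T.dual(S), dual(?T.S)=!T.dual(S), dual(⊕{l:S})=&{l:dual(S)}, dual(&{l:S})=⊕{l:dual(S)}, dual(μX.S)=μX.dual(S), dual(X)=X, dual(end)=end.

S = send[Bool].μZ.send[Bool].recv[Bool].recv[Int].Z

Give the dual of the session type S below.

send[Bool] ↦ recv[Bool]
  μZ ↦ μZ  (binder kept)
    send[Bool] ↦ recv[Bool]
      recv[Bool] ↦ send[Bool]
        recv[Int] ↦ send[Int]
          Z ↦ Z

recv[Bool].μZ.recv[Bool].send[Bool].send[Int].Z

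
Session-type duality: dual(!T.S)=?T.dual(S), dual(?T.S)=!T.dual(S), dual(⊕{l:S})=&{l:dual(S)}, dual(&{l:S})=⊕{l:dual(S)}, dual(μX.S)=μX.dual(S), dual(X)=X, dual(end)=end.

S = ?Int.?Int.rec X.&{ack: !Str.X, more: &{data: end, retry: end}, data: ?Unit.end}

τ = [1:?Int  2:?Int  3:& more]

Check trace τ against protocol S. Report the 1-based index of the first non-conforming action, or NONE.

step 1: ?Int  ok  residual = ?Int.rec X.…
step 2: ?Int  ok  residual = rec X.…
step 3: & more  ok  residual = &{data: end, retry: end}
τ conforms to S (length 3)

NONE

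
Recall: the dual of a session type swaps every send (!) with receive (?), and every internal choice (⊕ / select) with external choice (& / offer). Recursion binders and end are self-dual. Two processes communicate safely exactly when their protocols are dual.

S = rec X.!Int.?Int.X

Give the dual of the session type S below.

rec X = rec X  (binder kept)
  !Int = ?Int
    ?Int = !Int
      dual(X) = X

rec X.?Int.!Int.X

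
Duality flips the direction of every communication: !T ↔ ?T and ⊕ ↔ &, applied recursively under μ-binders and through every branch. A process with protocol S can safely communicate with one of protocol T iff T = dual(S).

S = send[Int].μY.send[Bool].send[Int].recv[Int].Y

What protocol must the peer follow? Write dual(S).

send[Int] → recv[Int]
  μY → μY  (rec unchanged)
    send[Bool] → recv[Bool]
      send[Int] → recv[Int]
        recv[Int] → send[Int]
          Y ↦ Y

recv[Int].μY.recv[Bool].recv[Int].send[Int].Y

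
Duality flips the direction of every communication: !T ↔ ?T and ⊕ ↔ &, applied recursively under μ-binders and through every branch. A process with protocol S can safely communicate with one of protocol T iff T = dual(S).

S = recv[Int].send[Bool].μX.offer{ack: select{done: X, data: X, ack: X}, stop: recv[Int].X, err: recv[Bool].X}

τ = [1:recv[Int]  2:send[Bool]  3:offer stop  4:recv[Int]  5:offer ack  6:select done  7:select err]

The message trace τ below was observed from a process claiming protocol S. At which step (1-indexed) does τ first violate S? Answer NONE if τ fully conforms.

[1] recv[Int]  ok  residual = send[Bool].μX.…
[2] send[Bool]  ok  residual = μX.…
[3] offer stop  ok  residual = recv[Int].μX.…
[4] recv[Int]  ok  residual = μX.…
[5] offer ack  ok  residual = select{done: μX.…, data: μX.…, ack: μX.…}
[6] select done  ok  residual = μX.…
[7] got select err, protocol expects offer ack or offer stop or offer err  ✗

7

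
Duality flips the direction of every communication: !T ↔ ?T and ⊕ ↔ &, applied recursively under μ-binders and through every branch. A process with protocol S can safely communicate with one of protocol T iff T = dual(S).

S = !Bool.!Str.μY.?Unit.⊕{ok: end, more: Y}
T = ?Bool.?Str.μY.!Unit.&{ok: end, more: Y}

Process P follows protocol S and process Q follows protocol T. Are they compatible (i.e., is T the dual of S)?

YES

!Bool vs ?Bool  ✓
  !Str vs ?Str  ✓
    μY vs μY  ✓ (binder kept)
      ?Unit vs !Unit  ✓
        ⊕{ok,more} vs &{ok,more}  ✓ labels match
          • ok:
            end vs end  ✓
          • more:
            Y vs Y  ✓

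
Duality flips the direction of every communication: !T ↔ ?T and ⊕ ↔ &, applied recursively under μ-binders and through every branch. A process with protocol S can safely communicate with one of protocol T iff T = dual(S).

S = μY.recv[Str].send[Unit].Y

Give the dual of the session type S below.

μY ↦ μY  (binder kept)
  recv[Str] ↦ send[Str]
    send[Unit] ↦ recv[Unit]
      Y self-dual

μY.send[Str].recv[Unit].Y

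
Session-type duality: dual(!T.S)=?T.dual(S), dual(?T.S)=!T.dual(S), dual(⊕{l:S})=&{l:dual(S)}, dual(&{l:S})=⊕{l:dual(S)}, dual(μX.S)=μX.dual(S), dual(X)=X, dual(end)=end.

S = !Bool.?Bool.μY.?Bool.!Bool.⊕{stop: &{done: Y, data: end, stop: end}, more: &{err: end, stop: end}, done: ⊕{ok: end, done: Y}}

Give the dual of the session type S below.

?Bool.!Bool.μY.!Bool.?Bool.&{stop: ⊕{done: Y, data: end, stop: end}, more: ⊕{err: end, stop: end}, done: &{ok: end, done: Y}}

!Bool → ?Bool
  ?Bool → !Bool
    μY → μY  (μ self-dual)
      ?Bool → !Bool
        !Bool → ?Bool
          ⊕{stop,more,done} → &{stop,more,done}  (select→offer)
            [stop]
              &{done,data,stop} → ⊕{done,data,stop}  (&→⊕)
                [done]
                  Y self-dual
                [data]
                  end self-dual
                [stop]
                  end self-dual
            [more]
              &{err,stop} → ⊕{err,stop}  (&→⊕)
                [err]
                  end self-dual
                [stop]
                  end self-dual
            [done]
              ⊕{ok,done} → &{ok,done}  (select→offer)
                [ok]
                  end self-dual
                [done]
                  Y self-dual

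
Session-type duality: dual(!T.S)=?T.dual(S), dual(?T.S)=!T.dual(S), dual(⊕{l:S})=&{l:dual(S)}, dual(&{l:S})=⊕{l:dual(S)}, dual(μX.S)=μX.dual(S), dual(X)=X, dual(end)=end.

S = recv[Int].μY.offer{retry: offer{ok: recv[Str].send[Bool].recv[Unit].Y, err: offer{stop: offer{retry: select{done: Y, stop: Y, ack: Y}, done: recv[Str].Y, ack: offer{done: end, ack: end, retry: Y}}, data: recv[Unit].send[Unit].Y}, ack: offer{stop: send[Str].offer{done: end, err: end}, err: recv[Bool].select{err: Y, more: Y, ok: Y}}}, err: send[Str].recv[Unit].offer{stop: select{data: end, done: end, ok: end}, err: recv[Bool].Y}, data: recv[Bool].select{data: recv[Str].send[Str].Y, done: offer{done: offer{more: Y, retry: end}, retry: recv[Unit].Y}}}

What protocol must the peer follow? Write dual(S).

send[Int].μY.select{retry: select{ok: send[Str].recv[Bool].send[Unit].Y, err: select{stop: select{retry: offer{done: Y, stop: Y, ack: Y}, done: send[Str].Y, ack: select{done: end, ack: end, retry: Y}}, data: send[Unit].recv[Unit].Y}, ack: select{stop: recv[Str].select{done: end, err: end}, err: send[Bool].offer{err: Y, more: Y, ok: Y}}}, err: recv[Str].send[Unit].select{stop: offer{data: end, done: end, ok: end}, err: send[Bool].Y}, data: send[Bool].offer{data: send[Str].recv[Str].Y, done: select{done: select{more: Y, retry: end}, retry: send[Unit].Y}}}

recv[Int] → send[Int]
  μY → μY  (rec unchanged)
    offer{retry,err,data} → select{retry,err,data}  (external→internal)
      • retry:
        offer{ok,err,ack} → select{ok,err,ack}  (external→internal)
          • ok:
            recv[Str] → send[Str]
              send[Bool] → recv[Bool]
                recv[Unit] → send[Unit]
                  dual(Y) = Y
          • err:
            offer{stop,data} → select{stop,data}  (external→internal)
              • stop:
                offer{retry,done,ack} → select{retry,done,ack}  (external→internal)
                  • retry:
                    select{done,stop,ack} → offer{done,stop,ack}  (select→offer)
                      • done:
                        dual(Y) = Y
                      • stop:
                        dual(Y) = Y
                      • ack:
                        dual(Y) = Y
                  • done:
                    recv[Str] → send[Str]
                      dual(Y) = Y
                  • ack:
                    offer{done,ack,retry} → select{done,ack,retry}  (external→internal)
                      • done:
                        dual(end) = end
                      • ack:
                        dual(end) = end
                      • retry:
                        dual(Y) = Y
              • data:
                recv[Unit] → send[Unit]
                  send[Unit] → recv[Unit]
                    dual(Y) = Y
          • ack:
            offer{stop,err} → select{stop,err}  (external→internal)
              • stop:
                send[Str] → recv[Str]
                  offer{done,err} → select{done,err}  (external→internal)
                    • done:
                      dual(end) = end
                    • err:
                      dual(end) = end
              • err:
                recv[Bool] → send[Bool]
                  select{err,more,ok} → offer{err,more,ok}  (select→offer)
                    • err:
                      dual(Y) = Y
                    • more:
                      dual(Y) = Y
                    • ok:
                      dual(Y) = Y
      • err:
        send[Str] → recv[Str]
          recv[Unit] → send[Unit]
            offer{stop,err} → select{stop,err}  (external→internal)
              • stop:
                select{data,done,ok} → offer{data,done,ok}  (select→offer)
                  • data:
                    dual(end) = end
                  • done:
                    dual(end) = end
                  • ok:
                    dual(end) = end
              • err:
                recv[Bool] → send[Bool]
                  dual(Y) = Y
      • data:
        recv[Bool] → send[Bool]
          select{data,done} → offer{data,done}  (select→offer)
            • data:
              recv[Str] → send[Str]
                send[Str] → recv[Str]
                  dual(Y) = Y
            • done:
              offer{done,retry} → select{done,retry}  (external→internal)
                • done:
                  offer{more,retry} → select{more,retry}  (external→internal)
                    • more:
                      dual(Y) = Y
                    • retry:
                      dual(end) = end
                • retry:
                  recv[Unit] → send[Unit]
                    dual(Y) = Y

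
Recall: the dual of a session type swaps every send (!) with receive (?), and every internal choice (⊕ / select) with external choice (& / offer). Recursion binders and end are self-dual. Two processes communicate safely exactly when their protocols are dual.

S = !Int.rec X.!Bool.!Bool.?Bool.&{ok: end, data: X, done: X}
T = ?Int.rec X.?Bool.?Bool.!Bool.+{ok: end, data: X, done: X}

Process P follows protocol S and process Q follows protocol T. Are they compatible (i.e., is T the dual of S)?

!Int vs ?Int  ✓
  rec X vs rec X  ✓ (μ self-dual)
    !Bool vs ?Bool  ✓
      !Bool vs ?Bool  ✓
        ?Bool vs !Bool  ✓
          &{ok,data,done} vs +{ok,data,done}  ✓ label sets agree
            case ok:
              end vs end  ✓
            case data:
              X vs X  ✓
            case done:
              X vs X  ✓

YES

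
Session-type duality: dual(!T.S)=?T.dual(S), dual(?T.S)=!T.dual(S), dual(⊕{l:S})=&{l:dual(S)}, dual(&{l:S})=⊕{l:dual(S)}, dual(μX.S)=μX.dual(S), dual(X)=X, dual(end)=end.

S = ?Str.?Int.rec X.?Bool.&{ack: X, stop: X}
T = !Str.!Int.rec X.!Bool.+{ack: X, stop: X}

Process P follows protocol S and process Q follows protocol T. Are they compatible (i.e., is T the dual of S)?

?Str | !Str  ok
  ?Int | !Int  ok
    rec X | rec X  ok (μ self-dual)
      ?Bool | !Bool  ok
        &{ack,stop} | +{ack,stop}  ok same labels
          • ack:
            X | X  ok
          • stop:
            X | X  ok

YES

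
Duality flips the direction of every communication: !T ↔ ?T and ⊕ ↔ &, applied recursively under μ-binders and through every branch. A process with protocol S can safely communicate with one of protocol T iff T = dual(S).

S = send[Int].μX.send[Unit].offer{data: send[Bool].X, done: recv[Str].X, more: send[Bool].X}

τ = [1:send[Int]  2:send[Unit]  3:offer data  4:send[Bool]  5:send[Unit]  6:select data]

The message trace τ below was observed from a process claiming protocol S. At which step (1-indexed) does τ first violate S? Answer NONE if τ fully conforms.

6

step 1: send[Int]  match  residual = μX.…
step 2: send[Unit]  match  residual = offer{data: send[Bool].μX.…, done: recv[Str].μX.…, more: send[Bool].μX.…}
step 3: offer data  match  residual = send[Bool].μX.…
step 4: send[Bool]  match  residual = μX.…
step 5: send[Unit]  match  residual = offer{data: send[Bool].μX.…, done: recv[Str].μX.…, more: send[Bool].μX.…}
step 6: got select data, protocol expects offer data or offer done or offer more  ✗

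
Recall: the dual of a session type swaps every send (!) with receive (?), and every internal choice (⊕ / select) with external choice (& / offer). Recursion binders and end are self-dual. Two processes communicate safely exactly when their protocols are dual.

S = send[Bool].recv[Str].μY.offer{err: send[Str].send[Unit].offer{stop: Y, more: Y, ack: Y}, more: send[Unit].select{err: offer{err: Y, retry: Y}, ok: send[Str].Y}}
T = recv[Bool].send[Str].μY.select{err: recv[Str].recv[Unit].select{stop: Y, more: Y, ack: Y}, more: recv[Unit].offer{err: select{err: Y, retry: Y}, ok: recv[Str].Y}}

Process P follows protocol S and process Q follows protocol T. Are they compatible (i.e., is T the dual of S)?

YES

send[Bool] vs recv[Bool]  ✓
  recv[Str] vs send[Str]  ✓
    μY vs μY  ✓ (μ self-dual)
      offer{err,more} vs select{err,more}  ✓ label sets agree
        [err]
          send[Str] vs recv[Str]  ✓
            send[Unit] vs recv[Unit]  ✓
              offer{stop,more,ack} vs select{stop,more,ack}  ✓ label sets agree
                [stop]
                  Y vs Y  ✓
                [more]
                  Y vs Y  ✓
                [ack]
                  Y vs Y  ✓
        [more]
          send[Unit] vs recv[Unit]  ✓
            select{err,ok} vs offer{err,ok}  ✓ label sets agree
              [err]
                offer{err,retry} vs select{err,retry}  ✓ label sets agree
                  [err]
                    Y vs Y  ✓
                  [retry]
                    Y vs Y  ✓
              [ok]
                send[Str] vs recv[Str]  ✓
                  Y vs Y  ✓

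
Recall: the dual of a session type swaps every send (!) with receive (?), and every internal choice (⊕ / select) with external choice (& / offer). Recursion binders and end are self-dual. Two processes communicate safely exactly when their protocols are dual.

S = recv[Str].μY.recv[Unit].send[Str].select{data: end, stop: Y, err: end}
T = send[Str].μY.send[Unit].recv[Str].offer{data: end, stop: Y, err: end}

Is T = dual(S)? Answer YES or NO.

YES

recv[Str] vs send[Str]  ok
  μY vs μY  ok (μ self-dual)
    recv[Unit] vs send[Unit]  ok
      send[Str] vs recv[Str]  ok
        select{data,stop,err} vs offer{data,stop,err}  ok labels match
          • data:
            end vs end  ok
          • stop:
            Y vs Y  ok
          • err:
            end vs end  ok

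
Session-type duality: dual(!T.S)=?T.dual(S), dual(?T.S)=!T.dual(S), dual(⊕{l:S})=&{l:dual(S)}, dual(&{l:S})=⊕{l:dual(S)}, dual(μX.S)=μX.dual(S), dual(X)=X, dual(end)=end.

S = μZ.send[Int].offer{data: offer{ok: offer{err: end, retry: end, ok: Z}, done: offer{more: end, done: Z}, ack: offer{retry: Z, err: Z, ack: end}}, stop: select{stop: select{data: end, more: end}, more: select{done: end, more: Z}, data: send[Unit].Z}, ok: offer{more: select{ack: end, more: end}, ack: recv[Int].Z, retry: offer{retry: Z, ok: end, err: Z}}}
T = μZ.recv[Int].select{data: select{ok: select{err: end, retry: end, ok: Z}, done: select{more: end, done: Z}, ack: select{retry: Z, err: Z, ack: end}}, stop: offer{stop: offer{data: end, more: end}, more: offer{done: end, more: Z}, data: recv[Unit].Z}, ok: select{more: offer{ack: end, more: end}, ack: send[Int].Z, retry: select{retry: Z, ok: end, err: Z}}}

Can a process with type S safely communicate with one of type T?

μZ vs μZ  match (μ self-dual)
  send[Int] vs recv[Int]  match
    offer{data,stop,ok} vs select{data,stop,ok}  match label sets agree
      case data:
        offer{ok,done,ack} vs select{ok,done,ack}  match label sets agree
          case ok:
            offer{err,retry,ok} vs select{err,retry,ok}  match label sets agree
              case err:
                end vs end  match
              case retry:
                end vs end  match
              case ok:
                Z vs Z  match
          case done:
            offer{more,done} vs select{more,done}  match label sets agree
              case more:
                end vs end  match
              case done:
                Z vs Z  match
          case ack:
            offer{retry,err,ack} vs select{retry,err,ack}  match label sets agree
              case retry:
                Z vs Z  match
              case err:
                Z vs Z  match
              case ack:
                end vs end  match
      case stop:
        select{stop,more,data} vs offer{stop,more,data}  match label sets agree
          case stop:
            select{data,more} vs offer{data,more}  match label sets agree
              case data:
                end vs end  match
              case more:
                end vs end  match
          case more:
            select{done,more} vs offer{done,more}  match label sets agree
              case done:
                end vs end  match
              case more:
                Z vs Z  match
          case data:
            send[Unit] vs recv[Unit]  match
              Z vs Z  match
      case ok:
        offer{more,ack,retry} vs select{more,ack,retry}  match label sets agree
          case more:
            select{ack,more} vs offer{ack,more}  match label sets agree
              case ack:
                end vs end  match
              case more:
                end vs end  match
          case ack:
            recv[Int] vs send[Int]  match
              Z vs Z  match
          case retry:
            offer{retry,ok,err} vs select{retry,ok,err}  match label sets agree
              case retry:
                Z vs Z  match
              case ok:
                end vs end  match
              case err:
                Z vs Z  match

YES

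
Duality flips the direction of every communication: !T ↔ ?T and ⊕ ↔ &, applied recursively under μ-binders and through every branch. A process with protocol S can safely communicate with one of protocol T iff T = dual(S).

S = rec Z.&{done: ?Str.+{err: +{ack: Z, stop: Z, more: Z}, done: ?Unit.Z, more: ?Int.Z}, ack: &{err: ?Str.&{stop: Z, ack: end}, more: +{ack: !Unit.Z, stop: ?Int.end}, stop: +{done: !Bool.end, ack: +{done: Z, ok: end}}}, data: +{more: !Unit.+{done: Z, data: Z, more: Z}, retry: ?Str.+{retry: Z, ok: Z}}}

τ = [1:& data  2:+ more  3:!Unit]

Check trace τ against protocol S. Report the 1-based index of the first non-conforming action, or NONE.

step 1: & data  match  state: +{more: !Unit.+{done: rec Z.…, data: rec Z.…, more: rec Z.…}, retry: ?Str.+{retry: rec Z.…, ok: rec Z.…}}
step 2: + more  match  state: !Unit.+{done: rec Z.…, data: rec Z.…, more: rec Z.…}
step 3: !Unit  match  state: +{done: rec Z.…, data: rec Z.…, more: rec Z.…}
trace exhausted — no violation

NONE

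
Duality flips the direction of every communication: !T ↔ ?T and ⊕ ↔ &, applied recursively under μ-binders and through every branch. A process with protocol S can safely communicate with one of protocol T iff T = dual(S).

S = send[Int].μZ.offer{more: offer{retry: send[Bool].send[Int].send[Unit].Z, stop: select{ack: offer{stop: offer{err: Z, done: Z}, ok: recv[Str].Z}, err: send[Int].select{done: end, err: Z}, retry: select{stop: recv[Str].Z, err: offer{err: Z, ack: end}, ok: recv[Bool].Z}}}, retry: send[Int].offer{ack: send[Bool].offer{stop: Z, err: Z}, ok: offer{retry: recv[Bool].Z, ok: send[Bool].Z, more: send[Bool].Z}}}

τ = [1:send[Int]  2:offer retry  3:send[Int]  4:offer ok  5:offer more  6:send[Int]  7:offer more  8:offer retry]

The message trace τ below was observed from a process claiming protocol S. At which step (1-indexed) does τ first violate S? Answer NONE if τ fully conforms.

[1] send[Int]  ✓  state: μZ.…
[2] offer retry  ✓  state: send[Int].offer{ack: send[Bool].offer{stop: μZ.…, err: μZ.…}, ok: offer{retry: recv[Bool].μZ.…, ok: send[Bool].μZ.…, more: send[Bool].μZ.…}}
[3] send[Int]  ✓  state: offer{ack: send[Bool].offer{stop: μZ.…, err: μZ.…}, ok: offer{retry: recv[Bool].μZ.…, ok: send[Bool].μZ.…, more: send[Bool].μZ.…}}
[4] offer ok  ✓  state: offer{retry: recv[Bool].μZ.…, ok: send[Bool].μZ.…, more: send[Bool].μZ.…}
[5] offer more  ✓  state: send[Bool].μZ.…
[6] got send[Int], protocol expects send[Bool]  ✗

6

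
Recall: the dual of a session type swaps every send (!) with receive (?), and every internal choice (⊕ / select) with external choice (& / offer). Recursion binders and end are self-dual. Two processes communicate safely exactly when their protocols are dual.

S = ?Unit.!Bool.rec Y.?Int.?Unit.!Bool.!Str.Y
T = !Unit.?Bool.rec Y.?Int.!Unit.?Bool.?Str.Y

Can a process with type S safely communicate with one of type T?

?Unit | !Unit  match
  !Bool | ?Bool  match
    rec Y | rec Y  match (μ self-dual)
      ?Int | ?Int  ✗ same direction on both sides — not dual

NO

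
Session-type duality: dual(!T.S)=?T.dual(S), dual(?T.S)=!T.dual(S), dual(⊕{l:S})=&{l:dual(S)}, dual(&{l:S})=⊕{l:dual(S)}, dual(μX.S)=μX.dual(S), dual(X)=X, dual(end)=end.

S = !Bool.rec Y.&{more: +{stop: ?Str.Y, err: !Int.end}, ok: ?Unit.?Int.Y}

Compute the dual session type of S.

?Bool.rec Y.+{more: &{stop: !Str.Y, err: ?Int.end}, ok: !Unit.!Int.Y}

!Bool = ?Bool
  rec Y = rec Y  (rec unchanged)
    &{more,ok} = +{more,ok}  (offer→select)
      • more:
        +{stop,err} = &{stop,err}  (internal→external)
          • stop:
            ?Str = !Str
              dual(Y) = Y
          • err:
            !Int = ?Int
              dual(end) = end
      • ok:
        ?Unit = !Unit
          ?Int = !Int
            dual(Y) = Y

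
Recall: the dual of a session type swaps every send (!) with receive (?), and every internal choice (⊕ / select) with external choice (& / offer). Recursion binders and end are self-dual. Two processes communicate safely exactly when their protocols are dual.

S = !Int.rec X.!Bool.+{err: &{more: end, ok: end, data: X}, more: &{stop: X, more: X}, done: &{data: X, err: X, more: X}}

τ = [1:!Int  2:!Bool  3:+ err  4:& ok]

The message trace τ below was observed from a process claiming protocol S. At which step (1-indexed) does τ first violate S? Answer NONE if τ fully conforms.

NONE

[1] !Int  match  cont: rec X.…
[2] !Bool  match  cont: +{err: &{more: end, ok: end, data: rec X.…}, more: &{stop: rec X.…, more: rec X.…}, done: &{data: rec X.…, err: rec X.…, more: rec X.…}}
[3] + err  match  cont: &{more: end, ok: end, data: rec X.…}
[4] & ok  match  cont: end
trace exhausted — no violation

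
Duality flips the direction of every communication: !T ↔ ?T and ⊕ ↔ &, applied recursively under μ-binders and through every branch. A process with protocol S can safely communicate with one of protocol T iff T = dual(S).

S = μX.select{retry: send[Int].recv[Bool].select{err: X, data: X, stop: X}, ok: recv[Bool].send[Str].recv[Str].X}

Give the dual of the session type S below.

μX.offer{retry: recv[Int].send[Bool].offer{err: X, data: X, stop: X}, ok: send[Bool].recv[Str].send[Str].X}

μX ↦ μX  (binder kept)
  select{retry,ok} ↦ offer{retry,ok}  (select→offer)
    • retry:
      send[Int] ↦ recv[Int]
        recv[Bool] ↦ send[Bool]
          select{err,data,stop} ↦ offer{err,data,stop}  (select→offer)
            • err:
              X self-dual
            • data:
              X self-dual
            • stop:
              X self-dual
    • ok:
      recv[Bool] ↦ send[Bool]
        send[Str] ↦ recv[Str]
          recv[Str] ↦ send[Str]
            X self-dual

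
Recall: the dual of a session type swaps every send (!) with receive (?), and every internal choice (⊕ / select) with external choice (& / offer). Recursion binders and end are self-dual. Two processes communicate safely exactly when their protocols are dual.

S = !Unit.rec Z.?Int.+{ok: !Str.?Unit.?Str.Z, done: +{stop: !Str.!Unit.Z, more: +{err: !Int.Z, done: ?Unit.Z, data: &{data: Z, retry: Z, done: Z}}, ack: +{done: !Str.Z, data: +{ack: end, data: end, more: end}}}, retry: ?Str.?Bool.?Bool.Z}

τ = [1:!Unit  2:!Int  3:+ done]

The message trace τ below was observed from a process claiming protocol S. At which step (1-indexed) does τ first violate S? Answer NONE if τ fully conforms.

2

[1] !Unit  ok  residual = rec Z.…
[2] got !Int, protocol expects ?Int  ✗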